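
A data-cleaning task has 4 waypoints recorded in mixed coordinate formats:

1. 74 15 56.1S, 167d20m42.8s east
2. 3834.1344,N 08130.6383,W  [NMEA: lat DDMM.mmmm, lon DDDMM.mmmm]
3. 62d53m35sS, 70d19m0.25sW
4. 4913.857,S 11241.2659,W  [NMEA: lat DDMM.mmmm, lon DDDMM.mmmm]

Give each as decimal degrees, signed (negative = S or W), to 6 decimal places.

Point 1:
  Lat: 74° + 15/60 + 56.1/3600 = 74 + 0.250000 + 0.015583 = 74.2655833
  hemisphere S, so the sign is −
  Longitude: 167 + 20/60 + 42.8/3600 = 167.3452222
  E → positive
Point 2:
  Lat: degrees = first 2 digits = 38, minutes = 34.1344; 38 + 34.1344/60 = 38.5689067
  N → positive
  Lon: split at 3 digits → 081° and 30.6383′; 81 + 30.6383/60 = 81.5106383
  hemisphere W, so the sign is −
Point 3:
  Lat: 62 + 53/60 + 35/3600 = 62.8930556
  hemisphere S, so the sign is −
  Lon: 70° + 19/60 + 0.25/3600 = 70 + 0.316667 + 0.000069 = 70.3167361
  W → negative
Point 4:
  φ: split at 2 digits → 49° and 13.857′; 49 + 13.857/60 = 49.2309500
  hemisphere S, so the sign is −
  Longitude: degrees = first 3 digits = 112, minutes = 41.2659; 112 + 41.2659/60 = 112.6877650
  W ⇒ negate

1. -74.265583, 167.345222
2. 38.568907, -81.510638
3. -62.893056, -70.316736
4. -49.230950, -112.687765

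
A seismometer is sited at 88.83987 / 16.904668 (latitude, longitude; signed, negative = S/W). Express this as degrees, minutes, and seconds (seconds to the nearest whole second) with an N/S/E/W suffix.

Latitude: whole degrees 88; 50.39220′ → 50′ and 23.53″
λ: whole degrees 16; 54.28008′ → 54′ and 16.80″

88°50′24″ N, 16°54′17″ E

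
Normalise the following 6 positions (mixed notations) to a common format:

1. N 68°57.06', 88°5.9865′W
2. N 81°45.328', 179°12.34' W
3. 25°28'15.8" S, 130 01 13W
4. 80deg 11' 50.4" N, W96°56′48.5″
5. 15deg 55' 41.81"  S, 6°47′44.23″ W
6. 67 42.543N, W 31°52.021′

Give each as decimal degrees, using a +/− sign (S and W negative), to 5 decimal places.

1. 68.95100, -88.09978
2. 81.75547, -179.20567
3. -25.47106, -130.02028
4. 80.19733, -96.94681
5. -15.92828, -6.79562
6. 67.70905, -31.86702

Point 1:
  Lat: 57.06′ = 0.951000°; total 68.951000
  N → positive
  λ: 88 + 5.9865/60 = 88.099775
  hemisphere W, so the sign is −
Point 2:
  Latitude: 45.328′ = 0.755467°; total 81.755467
  N → positive
  Lon: 179 + 12.34/60 = 179.205667
  hemisphere W, so the sign is −
Point 3:
  φ: 25° + 28/60 + 15.8/3600 = 25 + 0.466667 + 0.004389 = 25.471056
  hemisphere S, so the sign is −
  λ: 1′ + 13″ = 1.21667′; 130 + 1.21667/60 = 130.020278
  W ⇒ negate
Point 4:
  Latitude: 11′ + 50.4″ = 11.84000′; 80 + 11.84000/60 = 80.197333
  N ⇒ keep positive
  λ: 96 + 56/60 + 48.5/3600 = 96.946806
  W ⇒ negate
Point 5:
  Lat: 15 + 55/60 + 41.81/3600 = 15.928281
  S → negative
  Longitude: 6° + 47/60 + 44.23/3600 = 6 + 0.783333 + 0.012286 = 6.795619
  hemisphere W, so the sign is −
Point 6:
  Latitude: 42.543′ = 0.709050°; total 67.709050
  N ⇒ keep positive
  λ: 31 + 52.021/60 = 31.867017
  W → negative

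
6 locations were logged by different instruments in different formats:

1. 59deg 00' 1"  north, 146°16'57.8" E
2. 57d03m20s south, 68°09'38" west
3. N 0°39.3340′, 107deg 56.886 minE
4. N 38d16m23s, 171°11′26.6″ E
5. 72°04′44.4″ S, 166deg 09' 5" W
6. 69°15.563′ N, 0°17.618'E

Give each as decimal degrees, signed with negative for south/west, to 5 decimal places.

1. 59.00028, 146.28272
2. -57.05556, -68.16056
3. 0.65557, 107.94810
4. 38.27306, 171.19072
5. -72.07900, -166.15139
6. 69.25938, 0.29363

Point 1:
  Lat: 59° + 0/60 + 1/3600 = 59 + 0.000000 + 0.000278 = 59.000278
  N ⇒ keep positive
  Longitude: 146° + 16/60 + 57.8/3600 = 146 + 0.266667 + 0.016056 = 146.282722
  E → positive
Point 2:
  Latitude: 57 + 3/60 + 20/3600 = 57.055556
  S → negative
  Longitude: 68° + 9/60 + 38/3600 = 68 + 0.150000 + 0.010556 = 68.160556
  W → negative
Point 3:
  φ: 39.334′ = 0.655567°; total 0.655567
  N ⇒ keep positive
  λ: 56.886′ = 0.948100°; total 107.948100
  E → positive
Point 4:
  Lat: 38° + 16/60 + 23/3600 = 38 + 0.266667 + 0.006389 = 38.273056
  N ⇒ keep positive
  Longitude: 171 + 11/60 + 26.6/3600 = 171.190722
  E ⇒ keep positive
Point 5:
  Latitude: 4′ + 44.4″ = 4.74000′; 72 + 4.74000/60 = 72.079000
  hemisphere S, so the sign is −
  Longitude: 166 + 9/60 + 5/3600 = 166.151389
  hemisphere W, so the sign is −
Point 6:
  φ: 15.563′ = 0.259383°; total 69.259383
  N → positive
  Longitude: 17.618′ = 0.293633°; total 0.293633
  E → positive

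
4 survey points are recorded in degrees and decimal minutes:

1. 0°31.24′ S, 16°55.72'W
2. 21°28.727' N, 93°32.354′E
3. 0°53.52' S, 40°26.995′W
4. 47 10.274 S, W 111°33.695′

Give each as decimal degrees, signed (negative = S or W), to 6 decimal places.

Point 1:
  φ: 31.24′ = 0.520667°; total 0.5206667
  S → negative
  Longitude: 55.72′ = 0.928667°; total 16.9286667
  W → negative
Point 2:
  φ: 21 + 28.727/60 = 21.4787833
  N → positive
  λ: 32.354′ = 0.539233°; total 93.5392333
  E → positive
Point 3:
  φ: 53.52′ = 0.892000°; total 0.8920000
  S → negative
  Longitude: 26.995′ = 0.449917°; total 40.4499167
  W ⇒ negate
Point 4:
  Latitude: 10.274′ = 0.171233°; total 47.1712333
  hemisphere S, so the sign is −
  Longitude: 33.695′ = 0.561583°; total 111.5615833
  hemisphere W, so the sign is −

1. -0.520667, -16.928667
2. 21.478783, 93.539233
3. -0.892000, -40.449917
4. -47.171233, -111.561583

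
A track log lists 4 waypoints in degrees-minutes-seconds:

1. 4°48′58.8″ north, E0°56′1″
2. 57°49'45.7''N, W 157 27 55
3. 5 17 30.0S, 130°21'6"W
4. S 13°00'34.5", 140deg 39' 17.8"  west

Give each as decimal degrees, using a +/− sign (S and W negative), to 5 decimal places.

1. 4.81633, 0.93361
2. 57.82936, -157.46528
3. -5.29167, -130.35167
4. -13.00958, -140.65494

Point 1:
  Latitude: 4° + 48/60 + 58.8/3600 = 4 + 0.800000 + 0.016333 = 4.816333
  N → positive
  λ: 56′ + 1″ = 56.01667′; 0 + 56.01667/60 = 0.933611
  E ⇒ keep positive
Point 2:
  φ: 57 + 49/60 + 45.7/3600 = 57.829361
  N → positive
  Lon: 157° + 27/60 + 55/3600 = 157 + 0.450000 + 0.015278 = 157.465278
  hemisphere W, so the sign is −
Point 3:
  Lat: 17′ + 30″ = 17.50000′; 5 + 17.50000/60 = 5.291667
  S → negative
  Lon: 130 + 21/60 + 6/3600 = 130.351667
  hemisphere W, so the sign is −
Point 4:
  φ: 13 + 0/60 + 34.5/3600 = 13.009583
  hemisphere S, so the sign is −
  Lon: 39′ + 17.8″ = 39.29667′; 140 + 39.29667/60 = 140.654944
  W → negative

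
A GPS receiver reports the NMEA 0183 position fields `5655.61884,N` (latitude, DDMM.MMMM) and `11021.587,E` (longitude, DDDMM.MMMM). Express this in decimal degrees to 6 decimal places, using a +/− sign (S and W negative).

56.926981, 110.359783

φ: split at 2 digits → 56° and 55.61884′; 56 + 55.61884/60 = 56.9269807
N → positive
λ: degrees = first 3 digits = 110, minutes = 21.587; 110 + 21.587/60 = 110.3597833
E ⇒ keep positive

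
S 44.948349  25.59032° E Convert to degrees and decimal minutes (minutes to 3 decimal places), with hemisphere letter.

φ: fractional part 0.948349 → 56.90094 minutes
Lon: 25° + 0.590320 × 60 = 25° 35.41920′

44° 56.901′ S, 25° 35.419′ E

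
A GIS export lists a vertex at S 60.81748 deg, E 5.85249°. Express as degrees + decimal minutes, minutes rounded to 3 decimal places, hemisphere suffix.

60° 49.049′ S, 5° 51.149′ E

φ: minutes = (60.817480 − 60) × 60 = 49.04880
Longitude: fractional part 0.852490 → 51.14940 minutes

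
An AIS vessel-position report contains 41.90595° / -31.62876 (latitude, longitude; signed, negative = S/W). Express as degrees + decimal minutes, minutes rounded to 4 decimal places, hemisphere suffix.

41° 54.3570′ N, 31° 37.7256′ W

Latitude: minutes = (41.905950 − 41) × 60 = 54.357000
Longitude is negative → W; |value| = 31.628760
λ: fractional part 0.628760 → 37.725600 minutes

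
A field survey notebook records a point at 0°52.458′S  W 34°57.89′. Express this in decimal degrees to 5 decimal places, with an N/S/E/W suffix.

0.87430° S, 34.96483° W

Latitude: 0 + 52.458/60 = 0.874300
Lon: 34 + 57.89/60 = 34.964833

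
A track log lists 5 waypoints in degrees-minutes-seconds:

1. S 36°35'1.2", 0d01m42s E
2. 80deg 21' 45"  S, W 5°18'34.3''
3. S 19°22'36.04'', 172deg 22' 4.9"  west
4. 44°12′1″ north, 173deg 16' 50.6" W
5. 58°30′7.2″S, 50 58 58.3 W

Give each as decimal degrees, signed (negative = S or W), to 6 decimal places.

Point 1:
  Lat: 35′ + 1.2″ = 35.02000′; 36 + 35.02000/60 = 36.5836667
  S → negative
  λ: 0 + 1/60 + 42/3600 = 0.0283333
  E → positive
Point 2:
  Lat: 80° + 21/60 + 45/3600 = 80 + 0.350000 + 0.012500 = 80.3625000
  S → negative
  Longitude: 18′ + 34.3″ = 18.57167′; 5 + 18.57167/60 = 5.3095278
  hemisphere W, so the sign is −
Point 3:
  φ: 22′ + 36.04″ = 22.60067′; 19 + 22.60067/60 = 19.3766778
  S ⇒ negate
  Longitude: 172 + 22/60 + 4.9/3600 = 172.3680278
  W ⇒ negate
Point 4:
  Lat: 44 + 12/60 + 1/3600 = 44.2002778
  N ⇒ keep positive
  Longitude: 173 + 16/60 + 50.6/3600 = 173.2807222
  W → negative
Point 5:
  φ: 58° + 30/60 + 7.2/3600 = 58 + 0.500000 + 0.002000 = 58.5020000
  hemisphere S, so the sign is −
  λ: 58′ + 58.3″ = 58.97167′; 50 + 58.97167/60 = 50.9828611
  W → negative

1. -36.583667, 0.028333
2. -80.362500, -5.309528
3. -19.376678, -172.368028
4. 44.200278, -173.280722
5. -58.502000, -50.982861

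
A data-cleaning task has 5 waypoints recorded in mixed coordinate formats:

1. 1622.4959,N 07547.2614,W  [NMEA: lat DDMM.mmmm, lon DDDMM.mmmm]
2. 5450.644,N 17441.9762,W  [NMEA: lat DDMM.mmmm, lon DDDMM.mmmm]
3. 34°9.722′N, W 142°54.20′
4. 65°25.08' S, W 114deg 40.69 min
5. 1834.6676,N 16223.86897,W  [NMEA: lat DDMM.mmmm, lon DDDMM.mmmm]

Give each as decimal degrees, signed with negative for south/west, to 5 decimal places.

Point 1:
  φ: degrees = first 2 digits = 16, minutes = 22.4959; 16 + 22.4959/60 = 16.374932
  N → positive
  λ: degrees = first 3 digits = 75, minutes = 47.2614; 75 + 47.2614/60 = 75.787690
  W → negative
Point 2:
  φ: degrees = first 2 digits = 54, minutes = 50.644; 54 + 50.644/60 = 54.844067
  N → positive
  Longitude: split at 3 digits → 174° and 41.9762′; 174 + 41.9762/60 = 174.699603
  W ⇒ negate
Point 3:
  φ: 9.722′ = 0.162033°; total 34.162033
  N ⇒ keep positive
  Lon: 142 + 54.2/60 = 142.903333
  W ⇒ negate
Point 4:
  φ: 65 + 25.08/60 = 65.418000
  S ⇒ negate
  Lon: 40.69′ = 0.678167°; total 114.678167
  W ⇒ negate
Point 5:
  Latitude: split at 2 digits → 18° and 34.6676′; 18 + 34.6676/60 = 18.577793
  N → positive
  Longitude: split at 3 digits → 162° and 23.86897′; 162 + 23.86897/60 = 162.397816
  hemisphere W, so the sign is −

1. 16.37493, -75.78769
2. 54.84407, -174.69960
3. 34.16203, -142.90333
4. -65.41800, -114.67817
5. 18.57779, -162.39782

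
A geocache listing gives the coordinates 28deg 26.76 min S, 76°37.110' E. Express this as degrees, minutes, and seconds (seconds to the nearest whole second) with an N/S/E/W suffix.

Latitude: fractional minutes 0.76000 × 60 = 45.60″
Longitude: fractional minutes 0.11000 × 60 = 6.60″

28°26′46″ S, 76°37′7″ E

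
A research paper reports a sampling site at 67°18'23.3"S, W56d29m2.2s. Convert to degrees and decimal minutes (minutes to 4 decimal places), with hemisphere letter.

67° 18.3883′ S, 56° 29.0367′ W

φ: 18 + 23.3/60 = 18.388333′
Longitude: 29 + 2.2/60 = 29.036667′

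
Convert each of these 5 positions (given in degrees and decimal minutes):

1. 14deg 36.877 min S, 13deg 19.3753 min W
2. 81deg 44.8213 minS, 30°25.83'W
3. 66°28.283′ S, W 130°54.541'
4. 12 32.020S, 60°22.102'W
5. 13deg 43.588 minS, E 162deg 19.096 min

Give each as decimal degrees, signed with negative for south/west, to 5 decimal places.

1. -14.61462, -13.32292
2. -81.74702, -30.43050
3. -66.47138, -130.90902
4. -12.53367, -60.36837
5. -13.72647, 162.31827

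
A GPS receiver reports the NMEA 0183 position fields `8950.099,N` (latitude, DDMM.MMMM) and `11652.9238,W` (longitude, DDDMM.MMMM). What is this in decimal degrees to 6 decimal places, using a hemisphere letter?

89.834983° N, 116.882063° W

Latitude: split at 2 digits → 89° and 50.099′; 89 + 50.099/60 = 89.8349833
λ: degrees = first 3 digits = 116, minutes = 52.9238; 116 + 52.9238/60 = 116.8820633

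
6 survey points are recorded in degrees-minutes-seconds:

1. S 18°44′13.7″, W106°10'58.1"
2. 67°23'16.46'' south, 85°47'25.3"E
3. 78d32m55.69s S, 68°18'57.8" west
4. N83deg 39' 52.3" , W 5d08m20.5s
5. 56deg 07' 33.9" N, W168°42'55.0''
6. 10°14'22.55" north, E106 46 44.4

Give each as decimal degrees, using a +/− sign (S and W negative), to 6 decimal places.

1. -18.737139, -106.182806
2. -67.387906, 85.790361
3. -78.548803, -68.316056
4. 83.664528, -5.139028
5. 56.126083, -168.715278
6. 10.239597, 106.779000

Point 1:
  φ: 18 + 44/60 + 13.7/3600 = 18.7371389
  S ⇒ negate
  Lon: 10′ + 58.1″ = 10.96833′; 106 + 10.96833/60 = 106.1828056
  W → negative
Point 2:
  Latitude: 23′ + 16.46″ = 23.27433′; 67 + 23.27433/60 = 67.3879056
  S → negative
  λ: 85 + 47/60 + 25.3/3600 = 85.7903611
  E → positive
Point 3:
  Latitude: 78° + 32/60 + 55.69/3600 = 78 + 0.533333 + 0.015469 = 78.5488028
  S ⇒ negate
  λ: 68° + 18/60 + 57.8/3600 = 68 + 0.300000 + 0.016056 = 68.3160556
  hemisphere W, so the sign is −
Point 4:
  φ: 39′ + 52.3″ = 39.87167′; 83 + 39.87167/60 = 83.6645278
  N ⇒ keep positive
  λ: 5 + 8/60 + 20.5/3600 = 5.1390278
  W → negative
Point 5:
  Latitude: 56 + 7/60 + 33.9/3600 = 56.1260833
  N ⇒ keep positive
  λ: 168° + 42/60 + 55/3600 = 168 + 0.700000 + 0.015278 = 168.7152778
  W ⇒ negate
Point 6:
  Latitude: 10 + 14/60 + 22.55/3600 = 10.2395972
  N ⇒ keep positive
  λ: 46′ + 44.4″ = 46.74000′; 106 + 46.74000/60 = 106.7790000
  E → positive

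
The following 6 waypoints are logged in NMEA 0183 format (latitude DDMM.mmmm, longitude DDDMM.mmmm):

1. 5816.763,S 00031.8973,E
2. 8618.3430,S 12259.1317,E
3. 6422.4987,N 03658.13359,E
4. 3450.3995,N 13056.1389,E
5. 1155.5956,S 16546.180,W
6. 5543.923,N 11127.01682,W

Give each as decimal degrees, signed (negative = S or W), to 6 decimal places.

Point 1:
  Latitude: split at 2 digits → 58° and 16.763′; 58 + 16.763/60 = 58.2793833
  S → negative
  Lon: split at 3 digits → 000° and 31.8973′; 0 + 31.8973/60 = 0.5316217
  E ⇒ keep positive
Point 2:
  φ: split at 2 digits → 86° and 18.343′; 86 + 18.343/60 = 86.3057167
  S ⇒ negate
  Lon: split at 3 digits → 122° and 59.1317′; 122 + 59.1317/60 = 122.9855283
  E → positive
Point 3:
  φ: split at 2 digits → 64° and 22.4987′; 64 + 22.4987/60 = 64.3749783
  N ⇒ keep positive
  λ: degrees = first 3 digits = 36, minutes = 58.13359; 36 + 58.13359/60 = 36.9688932
  E → positive
Point 4:
  Latitude: split at 2 digits → 34° and 50.3995′; 34 + 50.3995/60 = 34.8399917
  N ⇒ keep positive
  Lon: split at 3 digits → 130° and 56.1389′; 130 + 56.1389/60 = 130.9356483
  E → positive
Point 5:
  φ: split at 2 digits → 11° and 55.5956′; 11 + 55.5956/60 = 11.9265933
  hemisphere S, so the sign is −
  Longitude: split at 3 digits → 165° and 46.18′; 165 + 46.18/60 = 165.7696667
  hemisphere W, so the sign is −
Point 6:
  Latitude: degrees = first 2 digits = 55, minutes = 43.923; 55 + 43.923/60 = 55.7320500
  N ⇒ keep positive
  Longitude: split at 3 digits → 111° and 27.01682′; 111 + 27.01682/60 = 111.4502803
  hemisphere W, so the sign is −

1. -58.279383, 0.531622
2. -86.305717, 122.985528
3. 64.374978, 36.968893
4. 34.839992, 130.935648
5. -11.926593, -165.769667
6. 55.732050, -111.450280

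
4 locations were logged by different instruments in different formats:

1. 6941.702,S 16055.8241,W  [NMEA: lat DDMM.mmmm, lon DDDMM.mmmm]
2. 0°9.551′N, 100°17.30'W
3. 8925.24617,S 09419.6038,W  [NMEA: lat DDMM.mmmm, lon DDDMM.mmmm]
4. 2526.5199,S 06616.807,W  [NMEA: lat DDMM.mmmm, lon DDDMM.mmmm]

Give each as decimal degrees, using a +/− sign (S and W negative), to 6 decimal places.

1. -69.695033, -160.930402
2. 0.159183, -100.288333
3. -89.420770, -94.326730
4. -25.441998, -66.280117

Point 1:
  Lat: split at 2 digits → 69° and 41.702′; 69 + 41.702/60 = 69.6950333
  S ⇒ negate
  Longitude: split at 3 digits → 160° and 55.8241′; 160 + 55.8241/60 = 160.9304017
  W → negative
Point 2:
  Latitude: 9.551′ = 0.159183°; total 0.1591833
  N → positive
  Lon: 17.3′ = 0.288333°; total 100.2883333
  W ⇒ negate
Point 3:
  φ: split at 2 digits → 89° and 25.24617′; 89 + 25.24617/60 = 89.4207695
  hemisphere S, so the sign is −
  Longitude: degrees = first 3 digits = 94, minutes = 19.6038; 94 + 19.6038/60 = 94.3267300
  W → negative
Point 4:
  φ: degrees = first 2 digits = 25, minutes = 26.5199; 25 + 26.5199/60 = 25.4419983
  S → negative
  Lon: degrees = first 3 digits = 66, minutes = 16.807; 66 + 16.807/60 = 66.2801167
  W → negative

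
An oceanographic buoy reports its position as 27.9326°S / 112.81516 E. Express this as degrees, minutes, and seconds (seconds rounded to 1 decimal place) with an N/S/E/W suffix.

27°55′57.4″ S, 112°48′54.6″ E

Latitude: whole degrees 27; 55.95600′ → 55′ and 57.360″
Longitude: whole degrees 112; 48.90960′ → 48′ and 54.576″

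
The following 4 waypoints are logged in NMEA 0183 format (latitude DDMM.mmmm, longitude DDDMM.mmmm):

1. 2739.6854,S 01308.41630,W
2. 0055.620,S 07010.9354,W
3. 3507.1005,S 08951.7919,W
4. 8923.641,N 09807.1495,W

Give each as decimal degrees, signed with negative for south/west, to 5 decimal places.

1. -27.66142, -13.14027
2. -0.92700, -70.18226
3. -35.11834, -89.86320
4. 89.39402, -98.11916

Point 1:
  φ: split at 2 digits → 27° and 39.6854′; 27 + 39.6854/60 = 27.661423
  S → negative
  Longitude: degrees = first 3 digits = 13, minutes = 8.4163; 13 + 8.4163/60 = 13.140272
  hemisphere W, so the sign is −
Point 2:
  φ: split at 2 digits → 00° and 55.62′; 0 + 55.62/60 = 0.927000
  hemisphere S, so the sign is −
  Longitude: degrees = first 3 digits = 70, minutes = 10.9354; 70 + 10.9354/60 = 70.182257
  hemisphere W, so the sign is −
Point 3:
  Latitude: degrees = first 2 digits = 35, minutes = 7.1005; 35 + 7.1005/60 = 35.118342
  hemisphere S, so the sign is −
  Longitude: split at 3 digits → 089° and 51.7919′; 89 + 51.7919/60 = 89.863198
  W ⇒ negate
Point 4:
  Latitude: degrees = first 2 digits = 89, minutes = 23.641; 89 + 23.641/60 = 89.394017
  N ⇒ keep positive
  Longitude: degrees = first 3 digits = 98, minutes = 7.1495; 98 + 7.1495/60 = 98.119158
  hemisphere W, so the sign is −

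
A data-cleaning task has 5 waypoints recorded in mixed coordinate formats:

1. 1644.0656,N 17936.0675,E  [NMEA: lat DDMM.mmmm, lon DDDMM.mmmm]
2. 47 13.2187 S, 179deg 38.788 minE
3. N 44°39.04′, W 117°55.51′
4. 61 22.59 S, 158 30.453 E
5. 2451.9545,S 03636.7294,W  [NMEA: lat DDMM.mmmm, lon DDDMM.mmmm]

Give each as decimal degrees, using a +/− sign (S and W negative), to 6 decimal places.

Point 1:
  Latitude: degrees = first 2 digits = 16, minutes = 44.0656; 16 + 44.0656/60 = 16.7344267
  N ⇒ keep positive
  Lon: split at 3 digits → 179° and 36.0675′; 179 + 36.0675/60 = 179.6011250
  E → positive
Point 2:
  Lat: 13.2187′ = 0.220312°; total 47.2203117
  S → negative
  Lon: 179 + 38.788/60 = 179.6464667
  E → positive
Point 3:
  Lat: 39.04′ = 0.650667°; total 44.6506667
  N ⇒ keep positive
  Longitude: 117 + 55.51/60 = 117.9251667
  W → negative
Point 4:
  Latitude: 61 + 22.59/60 = 61.3765000
  S → negative
  Lon: 158 + 30.453/60 = 158.5075500
  E → positive
Point 5:
  Latitude: split at 2 digits → 24° and 51.9545′; 24 + 51.9545/60 = 24.8659083
  S ⇒ negate
  Lon: degrees = first 3 digits = 36, minutes = 36.7294; 36 + 36.7294/60 = 36.6121567
  hemisphere W, so the sign is −

1. 16.734427, 179.601125
2. -47.220312, 179.646467
3. 44.650667, -117.925167
4. -61.376500, 158.507550
5. -24.865908, -36.612157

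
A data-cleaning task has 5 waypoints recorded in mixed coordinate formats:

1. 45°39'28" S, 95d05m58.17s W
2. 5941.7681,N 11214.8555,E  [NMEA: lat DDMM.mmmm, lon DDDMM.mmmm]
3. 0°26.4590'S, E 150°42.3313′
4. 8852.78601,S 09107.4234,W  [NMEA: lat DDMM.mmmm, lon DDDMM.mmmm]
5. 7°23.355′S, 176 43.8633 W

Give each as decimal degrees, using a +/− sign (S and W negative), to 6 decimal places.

Point 1:
  Lat: 39′ + 28″ = 39.46667′; 45 + 39.46667/60 = 45.6577778
  S ⇒ negate
  λ: 5′ + 58.17″ = 5.96950′; 95 + 5.96950/60 = 95.0994917
  hemisphere W, so the sign is −
Point 2:
  φ: degrees = first 2 digits = 59, minutes = 41.7681; 59 + 41.7681/60 = 59.6961350
  N → positive
  λ: split at 3 digits → 112° and 14.8555′; 112 + 14.8555/60 = 112.2475917
  E → positive
Point 3:
  Latitude: 26.459′ = 0.440983°; total 0.4409833
  hemisphere S, so the sign is −
  Longitude: 42.3313′ = 0.705522°; total 150.7055217
  E → positive
Point 4:
  Lat: split at 2 digits → 88° and 52.78601′; 88 + 52.78601/60 = 88.8797668
  S ⇒ negate
  Lon: degrees = first 3 digits = 91, minutes = 7.4234; 91 + 7.4234/60 = 91.1237233
  W ⇒ negate
Point 5:
  φ: 23.355′ = 0.389250°; total 7.3892500
  S → negative
  λ: 176 + 43.8633/60 = 176.7310550
  W → negative

1. -45.657778, -95.099492
2. 59.696135, 112.247592
3. -0.440983, 150.705522
4. -88.879767, -91.123723
5. -7.389250, -176.731055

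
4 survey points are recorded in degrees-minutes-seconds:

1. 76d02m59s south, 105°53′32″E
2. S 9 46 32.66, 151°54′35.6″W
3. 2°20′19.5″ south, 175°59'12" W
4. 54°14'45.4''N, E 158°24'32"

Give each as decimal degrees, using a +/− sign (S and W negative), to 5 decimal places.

Point 1:
  φ: 76 + 2/60 + 59/3600 = 76.049722
  S ⇒ negate
  Longitude: 105 + 53/60 + 32/3600 = 105.892222
  E → positive
Point 2:
  Lat: 9° + 46/60 + 32.66/3600 = 9 + 0.766667 + 0.009072 = 9.775739
  hemisphere S, so the sign is −
  Longitude: 54′ + 35.6″ = 54.59333′; 151 + 54.59333/60 = 151.909889
  W → negative
Point 3:
  Latitude: 2 + 20/60 + 19.5/3600 = 2.338750
  S ⇒ negate
  Lon: 175 + 59/60 + 12/3600 = 175.986667
  W ⇒ negate
Point 4:
  φ: 54 + 14/60 + 45.4/3600 = 54.245944
  N → positive
  Lon: 24′ + 32″ = 24.53333′; 158 + 24.53333/60 = 158.408889
  E ⇒ keep positive

1. -76.04972, 105.89222
2. -9.77574, -151.90989
3. -2.33875, -175.98667
4. 54.24594, 158.40889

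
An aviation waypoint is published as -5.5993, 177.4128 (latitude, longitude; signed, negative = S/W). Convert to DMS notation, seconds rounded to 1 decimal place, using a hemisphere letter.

5°35′57.5″ S, 177°24′46.1″ E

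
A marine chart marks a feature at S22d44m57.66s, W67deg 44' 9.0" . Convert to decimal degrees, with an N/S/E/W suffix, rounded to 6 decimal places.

Lat: 44′ + 57.66″ = 44.96100′; 22 + 44.96100/60 = 22.7493500
Longitude: 67 + 44/60 + 9/3600 = 67.7358333

22.749350° S, 67.735833° W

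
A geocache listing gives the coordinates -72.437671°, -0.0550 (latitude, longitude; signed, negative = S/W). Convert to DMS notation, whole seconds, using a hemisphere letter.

72°26′16″ S, 0°03′18″ W

Latitude is negative → S; |value| = 72.437671
Latitude: 0.437671 × 60 = 26.26026′ → 26′, remainder × 60 = 15.62″
Longitude is negative → W; |value| = 0.055000
λ: 0.055000° → 3.30000′; 0.30000 × 60 = 18.00″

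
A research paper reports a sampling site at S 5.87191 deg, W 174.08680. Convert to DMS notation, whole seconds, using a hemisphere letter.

5°52′19″ S, 174°05′12″ W

φ: whole degrees 5; 52.31460′ → 52′ and 18.88″
Lon: whole degrees 174; 5.20800′ → 5′ and 12.48″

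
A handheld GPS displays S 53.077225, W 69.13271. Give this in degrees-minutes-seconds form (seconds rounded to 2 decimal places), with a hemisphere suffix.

53°04′38.01″ S, 69°07′57.76″ W

φ: 0.077225 × 60 = 4.63350′ → 4′, remainder × 60 = 38.0100″
Longitude: 0.132710 × 60 = 7.96260′ → 7′, remainder × 60 = 57.7560″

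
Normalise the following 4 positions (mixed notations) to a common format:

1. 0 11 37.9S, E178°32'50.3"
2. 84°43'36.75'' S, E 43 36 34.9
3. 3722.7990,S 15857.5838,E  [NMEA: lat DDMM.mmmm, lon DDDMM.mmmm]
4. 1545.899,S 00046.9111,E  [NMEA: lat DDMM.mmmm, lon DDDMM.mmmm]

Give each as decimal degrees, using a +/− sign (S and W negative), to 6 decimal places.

Point 1:
  Lat: 0° + 11/60 + 37.9/3600 = 0 + 0.183333 + 0.010528 = 0.1938611
  hemisphere S, so the sign is −
  Longitude: 32′ + 50.3″ = 32.83833′; 178 + 32.83833/60 = 178.5473056
  E → positive
Point 2:
  φ: 84° + 43/60 + 36.75/3600 = 84 + 0.716667 + 0.010208 = 84.7268750
  hemisphere S, so the sign is −
  λ: 43° + 36/60 + 34.9/3600 = 43 + 0.600000 + 0.009694 = 43.6096944
  E ⇒ keep positive
Point 3:
  φ: degrees = first 2 digits = 37, minutes = 22.799; 37 + 22.799/60 = 37.3799833
  hemisphere S, so the sign is −
  Lon: degrees = first 3 digits = 158, minutes = 57.5838; 158 + 57.5838/60 = 158.9597300
  E ⇒ keep positive
Point 4:
  Lat: split at 2 digits → 15° and 45.899′; 15 + 45.899/60 = 15.7649833
  S → negative
  Longitude: split at 3 digits → 000° and 46.9111′; 0 + 46.9111/60 = 0.7818517
  E ⇒ keep positive

1. -0.193861, 178.547306
2. -84.726875, 43.609694
3. -37.379983, 158.959730
4. -15.764983, 0.781852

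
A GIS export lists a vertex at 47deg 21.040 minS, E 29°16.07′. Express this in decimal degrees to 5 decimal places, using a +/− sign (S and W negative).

-47.35067, 29.26783

φ: 21.04′ = 0.350667°; total 47.350667
hemisphere S, so the sign is −
Lon: 16.07′ = 0.267833°; total 29.267833
E → positive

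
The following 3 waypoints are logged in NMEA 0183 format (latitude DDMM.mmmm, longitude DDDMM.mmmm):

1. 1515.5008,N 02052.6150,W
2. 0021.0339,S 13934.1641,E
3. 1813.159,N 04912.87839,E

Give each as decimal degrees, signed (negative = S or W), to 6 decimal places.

Point 1:
  Lat: split at 2 digits → 15° and 15.5008′; 15 + 15.5008/60 = 15.2583467
  N ⇒ keep positive
  λ: degrees = first 3 digits = 20, minutes = 52.615; 20 + 52.615/60 = 20.8769167
  W → negative
Point 2:
  Latitude: degrees = first 2 digits = 0, minutes = 21.0339; 0 + 21.0339/60 = 0.3505650
  hemisphere S, so the sign is −
  Lon: split at 3 digits → 139° and 34.1641′; 139 + 34.1641/60 = 139.5694017
  E ⇒ keep positive
Point 3:
  Lat: split at 2 digits → 18° and 13.159′; 18 + 13.159/60 = 18.2193167
  N → positive
  Lon: split at 3 digits → 049° and 12.87839′; 49 + 12.87839/60 = 49.2146398
  E → positive

1. 15.258347, -20.876917
2. -0.350565, 139.569402
3. 18.219317, 49.214640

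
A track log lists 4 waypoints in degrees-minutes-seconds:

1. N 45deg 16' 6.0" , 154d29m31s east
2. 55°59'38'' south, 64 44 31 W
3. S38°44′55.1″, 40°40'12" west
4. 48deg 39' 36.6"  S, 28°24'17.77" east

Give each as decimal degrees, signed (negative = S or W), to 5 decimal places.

1. 45.26833, 154.49194
2. -55.99389, -64.74194
3. -38.74864, -40.67000
4. -48.66017, 28.40494

Point 1:
  φ: 45 + 16/60 + 6/3600 = 45.268333
  N → positive
  Longitude: 154 + 29/60 + 31/3600 = 154.491944
  E ⇒ keep positive
Point 2:
  φ: 59′ + 38″ = 59.63333′; 55 + 59.63333/60 = 55.993889
  hemisphere S, so the sign is −
  Longitude: 64 + 44/60 + 31/3600 = 64.741944
  hemisphere W, so the sign is −
Point 3:
  Latitude: 38° + 44/60 + 55.1/3600 = 38 + 0.733333 + 0.015306 = 38.748639
  S ⇒ negate
  Lon: 40° + 40/60 + 12/3600 = 40 + 0.666667 + 0.003333 = 40.670000
  W → negative
Point 4:
  Lat: 39′ + 36.6″ = 39.61000′; 48 + 39.61000/60 = 48.660167
  S → negative
  λ: 28 + 24/60 + 17.77/3600 = 28.404936
  E ⇒ keep positive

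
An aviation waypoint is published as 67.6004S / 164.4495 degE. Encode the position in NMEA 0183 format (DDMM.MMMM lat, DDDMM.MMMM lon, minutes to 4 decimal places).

6736.0240,S / 16426.9700,E

Lat: fractional part 0.600400 → 36.024000 minutes
λ: 164° + 0.449500 × 60 = 164° 26.970000′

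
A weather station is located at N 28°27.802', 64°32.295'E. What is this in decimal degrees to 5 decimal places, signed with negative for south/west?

28.46337, 64.53825

φ: 27.802′ = 0.463367°; total 28.463367
N ⇒ keep positive
Lon: 64 + 32.295/60 = 64.538250
E ⇒ keep positive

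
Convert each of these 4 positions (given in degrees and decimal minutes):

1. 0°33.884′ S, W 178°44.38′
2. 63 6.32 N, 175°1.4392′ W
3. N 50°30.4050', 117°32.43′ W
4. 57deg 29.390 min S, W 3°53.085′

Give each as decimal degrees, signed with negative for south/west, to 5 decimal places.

Point 1:
  Lat: 0 + 33.884/60 = 0.564733
  hemisphere S, so the sign is −
  Longitude: 178 + 44.38/60 = 178.739667
  W ⇒ negate
Point 2:
  Lat: 6.32′ = 0.105333°; total 63.105333
  N ⇒ keep positive
  λ: 175 + 1.4392/60 = 175.023987
  W ⇒ negate
Point 3:
  Lat: 30.405′ = 0.506750°; total 50.506750
  N → positive
  Longitude: 32.43′ = 0.540500°; total 117.540500
  W ⇒ negate
Point 4:
  Latitude: 57 + 29.39/60 = 57.489833
  hemisphere S, so the sign is −
  Lon: 53.085′ = 0.884750°; total 3.884750
  W → negative

1. -0.56473, -178.73967
2. 63.10533, -175.02399
3. 50.50675, -117.54050
4. -57.48983, -3.88475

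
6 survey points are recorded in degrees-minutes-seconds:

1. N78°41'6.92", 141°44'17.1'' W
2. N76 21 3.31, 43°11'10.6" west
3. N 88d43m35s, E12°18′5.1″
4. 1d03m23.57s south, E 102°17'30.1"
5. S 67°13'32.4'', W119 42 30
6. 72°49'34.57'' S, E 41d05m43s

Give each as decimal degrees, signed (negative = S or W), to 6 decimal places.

Point 1:
  Latitude: 78° + 41/60 + 6.92/3600 = 78 + 0.683333 + 0.001922 = 78.6852556
  N → positive
  Longitude: 44′ + 17.1″ = 44.28500′; 141 + 44.28500/60 = 141.7380833
  W → negative
Point 2:
  φ: 76 + 21/60 + 3.31/3600 = 76.3509194
  N ⇒ keep positive
  Lon: 43 + 11/60 + 10.6/3600 = 43.1862778
  W ⇒ negate
Point 3:
  Latitude: 43′ + 35″ = 43.58333′; 88 + 43.58333/60 = 88.7263889
  N → positive
  Lon: 12° + 18/60 + 5.1/3600 = 12 + 0.300000 + 0.001417 = 12.3014167
  E → positive
Point 4:
  Lat: 1° + 3/60 + 23.57/3600 = 1 + 0.050000 + 0.006547 = 1.0565472
  S → negative
  Longitude: 102° + 17/60 + 30.1/3600 = 102 + 0.283333 + 0.008361 = 102.2916944
  E ⇒ keep positive
Point 5:
  Latitude: 67 + 13/60 + 32.4/3600 = 67.2256667
  hemisphere S, so the sign is −
  λ: 119° + 42/60 + 30/3600 = 119 + 0.700000 + 0.008333 = 119.7083333
  W ⇒ negate
Point 6:
  Latitude: 72 + 49/60 + 34.57/3600 = 72.8262694
  hemisphere S, so the sign is −
  λ: 5′ + 43″ = 5.71667′; 41 + 5.71667/60 = 41.0952778
  E ⇒ keep positive

1. 78.685256, -141.738083
2. 76.350919, -43.186278
3. 88.726389, 12.301417
4. -1.056547, 102.291694
5. -67.225667, -119.708333
6. -72.826269, 41.095278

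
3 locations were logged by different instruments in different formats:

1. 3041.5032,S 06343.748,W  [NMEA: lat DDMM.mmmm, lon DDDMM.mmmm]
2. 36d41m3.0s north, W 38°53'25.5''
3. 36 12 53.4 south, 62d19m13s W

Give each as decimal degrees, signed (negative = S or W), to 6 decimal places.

1. -30.691720, -63.729133
2. 36.684167, -38.890417
3. -36.214833, -62.320278

Point 1:
  Latitude: degrees = first 2 digits = 30, minutes = 41.5032; 30 + 41.5032/60 = 30.6917200
  S → negative
  Longitude: split at 3 digits → 063° and 43.748′; 63 + 43.748/60 = 63.7291333
  hemisphere W, so the sign is −
Point 2:
  Lat: 36 + 41/60 + 3/3600 = 36.6841667
  N ⇒ keep positive
  Longitude: 53′ + 25.5″ = 53.42500′; 38 + 53.42500/60 = 38.8904167
  W → negative
Point 3:
  φ: 36 + 12/60 + 53.4/3600 = 36.2148333
  hemisphere S, so the sign is −
  Lon: 62° + 19/60 + 13/3600 = 62 + 0.316667 + 0.003611 = 62.3202778
  hemisphere W, so the sign is −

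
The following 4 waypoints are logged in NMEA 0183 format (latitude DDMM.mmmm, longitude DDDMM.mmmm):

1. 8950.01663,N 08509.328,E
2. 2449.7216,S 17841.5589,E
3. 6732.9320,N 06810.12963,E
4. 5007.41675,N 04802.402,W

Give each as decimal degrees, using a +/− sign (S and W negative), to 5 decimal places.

1. 89.83361, 85.15547
2. -24.82869, 178.69265
3. 67.54887, 68.16883
4. 50.12361, -48.04003

Point 1:
  φ: split at 2 digits → 89° and 50.01663′; 89 + 50.01663/60 = 89.833611
  N → positive
  Lon: degrees = first 3 digits = 85, minutes = 9.328; 85 + 9.328/60 = 85.155467
  E ⇒ keep positive
Point 2:
  Lat: degrees = first 2 digits = 24, minutes = 49.7216; 24 + 49.7216/60 = 24.828693
  S → negative
  Lon: degrees = first 3 digits = 178, minutes = 41.5589; 178 + 41.5589/60 = 178.692648
  E ⇒ keep positive
Point 3:
  φ: degrees = first 2 digits = 67, minutes = 32.932; 67 + 32.932/60 = 67.548867
  N ⇒ keep positive
  Lon: split at 3 digits → 068° and 10.12963′; 68 + 10.12963/60 = 68.168827
  E ⇒ keep positive
Point 4:
  Lat: degrees = first 2 digits = 50, minutes = 7.41675; 50 + 7.41675/60 = 50.123613
  N ⇒ keep positive
  Lon: split at 3 digits → 048° and 2.402′; 48 + 2.402/60 = 48.040033
  hemisphere W, so the sign is −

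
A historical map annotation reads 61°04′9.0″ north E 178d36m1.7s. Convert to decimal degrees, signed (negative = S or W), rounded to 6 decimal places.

61.069167, 178.600472

φ: 61° + 4/60 + 9/3600 = 61 + 0.066667 + 0.002500 = 61.0691667
N → positive
Lon: 36′ + 1.7″ = 36.02833′; 178 + 36.02833/60 = 178.6004722
E ⇒ keep positive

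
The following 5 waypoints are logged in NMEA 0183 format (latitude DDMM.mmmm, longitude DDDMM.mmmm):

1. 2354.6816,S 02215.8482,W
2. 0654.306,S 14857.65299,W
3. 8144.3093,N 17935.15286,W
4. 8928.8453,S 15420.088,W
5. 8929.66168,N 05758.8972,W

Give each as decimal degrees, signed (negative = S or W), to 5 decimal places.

1. -23.91136, -22.26414
2. -6.90510, -148.96088
3. 81.73849, -179.58588
4. -89.48076, -154.33480
5. 89.49436, -57.98162

Point 1:
  Latitude: degrees = first 2 digits = 23, minutes = 54.6816; 23 + 54.6816/60 = 23.911360
  S → negative
  λ: degrees = first 3 digits = 22, minutes = 15.8482; 22 + 15.8482/60 = 22.264137
  W → negative
Point 2:
  Latitude: split at 2 digits → 06° and 54.306′; 6 + 54.306/60 = 6.905100
  hemisphere S, so the sign is −
  Lon: split at 3 digits → 148° and 57.65299′; 148 + 57.65299/60 = 148.960883
  W ⇒ negate
Point 3:
  Latitude: degrees = first 2 digits = 81, minutes = 44.3093; 81 + 44.3093/60 = 81.738488
  N ⇒ keep positive
  Longitude: degrees = first 3 digits = 179, minutes = 35.15286; 179 + 35.15286/60 = 179.585881
  W → negative
Point 4:
  Lat: split at 2 digits → 89° and 28.8453′; 89 + 28.8453/60 = 89.480755
  S ⇒ negate
  Lon: degrees = first 3 digits = 154, minutes = 20.088; 154 + 20.088/60 = 154.334800
  W ⇒ negate
Point 5:
  Lat: split at 2 digits → 89° and 29.66168′; 89 + 29.66168/60 = 89.494361
  N ⇒ keep positive
  λ: split at 3 digits → 057° and 58.8972′; 57 + 58.8972/60 = 57.981620
  W → negative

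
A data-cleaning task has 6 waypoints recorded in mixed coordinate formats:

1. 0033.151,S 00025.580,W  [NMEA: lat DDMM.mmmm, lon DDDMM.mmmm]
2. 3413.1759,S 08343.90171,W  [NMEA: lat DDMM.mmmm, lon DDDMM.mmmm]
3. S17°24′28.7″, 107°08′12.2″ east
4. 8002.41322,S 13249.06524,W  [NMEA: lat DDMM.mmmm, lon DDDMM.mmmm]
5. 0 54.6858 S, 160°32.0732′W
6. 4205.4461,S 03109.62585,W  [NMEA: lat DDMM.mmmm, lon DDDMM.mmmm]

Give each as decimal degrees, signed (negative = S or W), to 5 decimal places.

Point 1:
  Latitude: degrees = first 2 digits = 0, minutes = 33.151; 0 + 33.151/60 = 0.552517
  S ⇒ negate
  Longitude: degrees = first 3 digits = 0, minutes = 25.58; 0 + 25.58/60 = 0.426333
  W → negative
Point 2:
  Latitude: split at 2 digits → 34° and 13.1759′; 34 + 13.1759/60 = 34.219598
  hemisphere S, so the sign is −
  Lon: split at 3 digits → 083° and 43.90171′; 83 + 43.90171/60 = 83.731695
  W → negative
Point 3:
  Latitude: 17° + 24/60 + 28.7/3600 = 17 + 0.400000 + 0.007972 = 17.407972
  S ⇒ negate
  Longitude: 8′ + 12.2″ = 8.20333′; 107 + 8.20333/60 = 107.136722
  E → positive
Point 4:
  Lat: split at 2 digits → 80° and 2.41322′; 80 + 2.41322/60 = 80.040220
  S ⇒ negate
  λ: degrees = first 3 digits = 132, minutes = 49.06524; 132 + 49.06524/60 = 132.817754
  hemisphere W, so the sign is −
Point 5:
  Latitude: 54.6858′ = 0.911430°; total 0.911430
  hemisphere S, so the sign is −
  Longitude: 160 + 32.0732/60 = 160.534553
  W ⇒ negate
Point 6:
  φ: split at 2 digits → 42° and 5.4461′; 42 + 5.4461/60 = 42.090768
  S ⇒ negate
  λ: degrees = first 3 digits = 31, minutes = 9.62585; 31 + 9.62585/60 = 31.160431
  W → negative

1. -0.55252, -0.42633
2. -34.21960, -83.73170
3. -17.40797, 107.13672
4. -80.04022, -132.81775
5. -0.91143, -160.53455
6. -42.09077, -31.16043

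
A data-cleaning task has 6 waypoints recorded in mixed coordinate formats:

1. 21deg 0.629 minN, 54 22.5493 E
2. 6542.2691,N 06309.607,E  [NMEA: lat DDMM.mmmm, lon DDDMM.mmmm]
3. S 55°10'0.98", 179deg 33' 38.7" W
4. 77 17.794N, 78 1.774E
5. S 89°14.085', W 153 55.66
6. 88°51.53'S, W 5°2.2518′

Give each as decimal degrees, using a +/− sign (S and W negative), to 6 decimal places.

1. 21.010483, 54.375822
2. 65.704485, 63.160117
3. -55.166939, -179.560750
4. 77.296567, 78.029567
5. -89.234750, -153.927667
6. -88.858833, -5.037530

Point 1:
  φ: 21 + 0.629/60 = 21.0104833
  N → positive
  Lon: 22.5493′ = 0.375822°; total 54.3758217
  E ⇒ keep positive
Point 2:
  Lat: degrees = first 2 digits = 65, minutes = 42.2691; 65 + 42.2691/60 = 65.7044850
  N → positive
  λ: split at 3 digits → 063° and 9.607′; 63 + 9.607/60 = 63.1601167
  E ⇒ keep positive
Point 3:
  Latitude: 55° + 10/60 + 0.98/3600 = 55 + 0.166667 + 0.000272 = 55.1669389
  S ⇒ negate
  λ: 179° + 33/60 + 38.7/3600 = 179 + 0.550000 + 0.010750 = 179.5607500
  W → negative
Point 4:
  Lat: 77 + 17.794/60 = 77.2965667
  N ⇒ keep positive
  λ: 1.774′ = 0.029567°; total 78.0295667
  E ⇒ keep positive
Point 5:
  Latitude: 89 + 14.085/60 = 89.2347500
  S → negative
  Lon: 153 + 55.66/60 = 153.9276667
  W ⇒ negate
Point 6:
  Lat: 51.53′ = 0.858833°; total 88.8588333
  S → negative
  Longitude: 5 + 2.2518/60 = 5.0375300
  W → negative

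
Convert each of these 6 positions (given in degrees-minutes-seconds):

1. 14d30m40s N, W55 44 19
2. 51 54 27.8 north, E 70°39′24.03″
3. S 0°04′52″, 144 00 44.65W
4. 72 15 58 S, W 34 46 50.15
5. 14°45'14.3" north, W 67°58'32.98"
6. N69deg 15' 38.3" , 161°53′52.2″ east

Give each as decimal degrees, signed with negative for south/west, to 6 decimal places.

Point 1:
  φ: 14° + 30/60 + 40/3600 = 14 + 0.500000 + 0.011111 = 14.5111111
  N ⇒ keep positive
  Lon: 44′ + 19″ = 44.31667′; 55 + 44.31667/60 = 55.7386111
  W → negative
Point 2:
  Lat: 51 + 54/60 + 27.8/3600 = 51.9077222
  N → positive
  Longitude: 39′ + 24.03″ = 39.40050′; 70 + 39.40050/60 = 70.6566750
  E → positive
Point 3:
  Latitude: 0° + 4/60 + 52/3600 = 0 + 0.066667 + 0.014444 = 0.0811111
  S → negative
  λ: 144 + 0/60 + 44.65/3600 = 144.0124028
  hemisphere W, so the sign is −
Point 4:
  φ: 72° + 15/60 + 58/3600 = 72 + 0.250000 + 0.016111 = 72.2661111
  hemisphere S, so the sign is −
  Lon: 46′ + 50.15″ = 46.83583′; 34 + 46.83583/60 = 34.7805972
  hemisphere W, so the sign is −
Point 5:
  Lat: 45′ + 14.3″ = 45.23833′; 14 + 45.23833/60 = 14.7539722
  N ⇒ keep positive
  λ: 67° + 58/60 + 32.98/3600 = 67 + 0.966667 + 0.009161 = 67.9758278
  hemisphere W, so the sign is −
Point 6:
  Lat: 69° + 15/60 + 38.3/3600 = 69 + 0.250000 + 0.010639 = 69.2606389
  N ⇒ keep positive
  Longitude: 161 + 53/60 + 52.2/3600 = 161.8978333
  E → positive

1. 14.511111, -55.738611
2. 51.907722, 70.656675
3. -0.081111, -144.012403
4. -72.266111, -34.780597
5. 14.753972, -67.975828
6. 69.260639, 161.897833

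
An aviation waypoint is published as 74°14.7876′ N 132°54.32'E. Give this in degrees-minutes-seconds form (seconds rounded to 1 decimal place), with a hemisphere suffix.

φ: fractional minutes 0.78760 × 60 = 47.256″
Longitude: 54.32000′ → 54′ and 0.32000 × 60 = 19.200″

74°14′47.3″ N, 132°54′19.2″ E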